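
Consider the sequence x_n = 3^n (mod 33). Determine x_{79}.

Computing terms: x_1 = 3,  x_2 = 9,  x_3 = 27,  x_4 = 15,  x_5 = 12,  x_6 = 3.
The sequence repeats with period 5.
So x_{79} = x_{1 + ((79-1) mod 5)} = x_4 = 15.

15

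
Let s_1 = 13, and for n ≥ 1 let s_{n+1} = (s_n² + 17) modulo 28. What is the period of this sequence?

6

s_1 = 13,  s_2 = 18,  s_3 = 5,  s_4 = 14,  s_5 = 17,  s_6 = 26,  s_7 = 21,  s_8 = 10,  s_9 = 5.
Since s_9 = s_3 = 5, the sequence is eventually periodic: after a pre-period of length 2 it cycles with period 6.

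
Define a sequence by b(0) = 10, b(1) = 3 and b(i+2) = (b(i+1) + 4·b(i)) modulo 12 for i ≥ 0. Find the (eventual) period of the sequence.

b(0) = 10, b(1) = 3, b(2) = 7, b(3) = 7, b(4) = 11, b(5) = 3, b(6) = 11, b(7) = 11, b(8) = 7, b(9) = 3, b(10) = 7.
Since (b(9), b(10)) = (b(1), b(2)) = (3, 7) (two consecutive terms determine the rest), the sequence is eventually periodic: after a pre-period of length 1 it cycles with period 8.

8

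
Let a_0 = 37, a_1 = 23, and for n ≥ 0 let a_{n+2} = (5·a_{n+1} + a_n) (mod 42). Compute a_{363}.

We have a_0 = 37, a_1 = 23, a_2 = 26, a_3 = 27, a_4 = 35, a_5 = 34, a_6 = 37, a_7 = 9, a_8 = 40, a_9 = 41, a_{10} = 35, a_{11} = 6, a_{12} = 23, a_{13} = 37, a_{14} = 40, a_{15} = 27, a_{16} = 7, a_{17} = 20, a_{18} = 23, a_{19} = 9, a_{20} = 26, a_{21} = 13, a_{22} = 7, a_{23} = 6, a_{24} = 37, a_{25} = 23.
Since (a_{24}, a_{25}) = (a_0, a_1) = (37, 23) (two consecutive terms determine the rest), the sequence is periodic with period 24.
So a_{363} = a_{0 + ((363-0) mod 24)} = a_3 = 27.

27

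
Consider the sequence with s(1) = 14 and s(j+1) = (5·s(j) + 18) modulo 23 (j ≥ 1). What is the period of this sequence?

Listing terms: s(1) = 14; s(2) = 19; s(3) = 21; s(4) = 8; s(5) = 12; s(6) = 9; s(7) = 17; s(8) = 11; s(9) = 4; s(10) = 15; s(11) = 1; s(12) = 0; s(13) = 18; s(14) = 16; s(15) = 6; s(16) = 2; s(17) = 5; s(18) = 20; s(19) = 3; s(20) = 10; s(21) = 22; s(22) = 13; s(23) = 14.
The sequence repeats with period 22.

22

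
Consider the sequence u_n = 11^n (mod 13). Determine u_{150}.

Computing terms: u_0 = 1; u_1 = 11; u_2 = 4; u_3 = 5; u_4 = 3; u_5 = 7; u_6 = 12; u_7 = 2; u_8 = 9; u_9 = 8; u_{10} = 10; u_{11} = 6; u_{12} = 1.
The sequence repeats with period 12.
So u_{150} = u_{0 + ((150-0) mod 12)} = u_6 = 12.

12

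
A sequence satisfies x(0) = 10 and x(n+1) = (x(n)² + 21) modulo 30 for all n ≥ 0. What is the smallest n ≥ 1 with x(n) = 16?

4

We have x(0) = 10,  x(1) = 1,  x(2) = 22,  x(3) = 25,  x(4) = 16,  x(5) = 7,  x(6) = 10.
Since x(6) = x(0) = 10, the sequence is periodic with period 6.
The value 16 first appears (with n ≥ 1) at x(4).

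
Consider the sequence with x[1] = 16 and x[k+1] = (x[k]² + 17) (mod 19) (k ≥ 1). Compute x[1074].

Listing terms: x[1] = 16,  x[2] = 7,  x[3] = 9,  x[4] = 3,  x[5] = 7.
Since x[5] = x[2] = 7, the sequence is eventually periodic: after a pre-period of length 1 it cycles with period 3.
For k ≥ 2, x[k] depends only on (k - 2) mod 3. (1074 - 2) mod 3 = 1, so x[1074] = x[3] = 9.

9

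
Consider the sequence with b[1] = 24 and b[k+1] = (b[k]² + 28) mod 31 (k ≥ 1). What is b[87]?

b[1] = 24; b[2] = 15; b[3] = 5; b[4] = 22; b[5] = 16; b[6] = 5.
Since b[6] = b[3] = 5, the sequence is eventually periodic: after a pre-period of length 2 it cycles with period 3.
For k ≥ 3, b[k] depends only on (k - 3) mod 3. (87 - 3) mod 3 = 0, so b[87] = b[3] = 5.

5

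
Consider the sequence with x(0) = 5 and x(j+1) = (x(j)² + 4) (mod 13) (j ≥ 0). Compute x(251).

x(0) = 5,  x(1) = 3,  x(2) = 0,  x(3) = 4,  x(4) = 7,  x(5) = 1,  x(6) = 5.
Since x(6) = x(0) = 5, the sequence is periodic with period 6.
So x(251) = x(0 + ((251-0) mod 6)) = x(5) = 1.

1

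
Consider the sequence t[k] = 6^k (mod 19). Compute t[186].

t[0] = 1, t[1] = 6, t[2] = 17, t[3] = 7, t[4] = 4, t[5] = 5, t[6] = 11, t[7] = 9, t[8] = 16, t[9] = 1.
Since t[9] = t[0] = 1, the sequence is periodic with period 9.
(186 - 0) mod 9 = 6, so t[186] = t[6] = 11.

11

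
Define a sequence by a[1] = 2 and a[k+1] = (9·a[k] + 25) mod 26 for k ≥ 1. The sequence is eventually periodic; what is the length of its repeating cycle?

a[1] = 2,  a[2] = 17,  a[3] = 22,  a[4] = 15,  a[5] = 4,  a[6] = 9,  a[7] = 2.
The sequence repeats with period 6.

6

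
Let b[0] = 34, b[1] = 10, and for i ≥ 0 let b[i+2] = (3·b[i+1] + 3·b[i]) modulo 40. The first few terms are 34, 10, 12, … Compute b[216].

34

Computing terms: b[0] = 34,  b[1] = 10,  b[2] = 12,  b[3] = 26,  b[4] = 34,  b[5] = 20,  b[6] = 2,  b[7] = 26,  b[8] = 4,  b[9] = 10,  b[10] = 2,  b[11] = 36,  b[12] = 34,  b[13] = 10.
The sequence repeats with period 12.
(216 - 0) mod 12 = 0, so b[216] = b[0] = 34.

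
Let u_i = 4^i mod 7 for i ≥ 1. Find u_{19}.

4

u_1 = 4,  u_2 = 2,  u_3 = 1,  u_4 = 4.
The sequence repeats with period 3.
(19 - 1) mod 3 = 0, so u_{19} = u_1 = 4.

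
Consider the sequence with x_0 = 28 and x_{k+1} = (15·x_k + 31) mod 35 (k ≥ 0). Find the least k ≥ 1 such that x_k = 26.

We have x_0 = 28, x_1 = 31, x_2 = 6, x_3 = 16, x_4 = 26, x_5 = 1, x_6 = 11, x_7 = 21, x_8 = 31.
Since x_8 = x_1 = 31, the sequence is eventually periodic: after a pre-period of length 1 it cycles with period 7.
The value 26 first appears (with k ≥ 1) at x_4.

4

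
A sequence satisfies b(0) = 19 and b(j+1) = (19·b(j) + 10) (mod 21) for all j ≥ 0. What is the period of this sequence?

6

Computing terms: b(0) = 19,  b(1) = 14,  b(2) = 3,  b(3) = 4,  b(4) = 2,  b(5) = 6,  b(6) = 19.
The sequence repeats with period 6.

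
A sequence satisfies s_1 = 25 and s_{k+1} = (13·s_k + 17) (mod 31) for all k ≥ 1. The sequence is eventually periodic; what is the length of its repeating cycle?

30

Listing terms: s_1 = 25,  s_2 = 1,  s_3 = 30,  s_4 = 4,  s_5 = 7,  s_6 = 15,  s_7 = 26,  s_8 = 14,  s_9 = 13,  s_{10} = 0,  s_{11} = 17,  s_{12} = 21,  s_{13} = 11,  s_{14} = 5,  s_{15} = 20,  s_{16} = 29,  s_{17} = 22,  s_{18} = 24,  s_{19} = 19,  s_{20} = 16,  s_{21} = 8,  s_{22} = 28,  s_{23} = 9,  s_{24} = 10,  s_{25} = 23,  s_{26} = 6,  s_{27} = 2,  s_{28} = 12,  s_{29} = 18,  s_{30} = 3,  s_{31} = 25.
The sequence repeats with period 30.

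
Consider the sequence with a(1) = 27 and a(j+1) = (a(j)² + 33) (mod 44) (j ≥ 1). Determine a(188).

26

Computing terms: a(1) = 27, a(2) = 14, a(3) = 9, a(4) = 26, a(5) = 5, a(6) = 14.
Since a(6) = a(2) = 14, the sequence is eventually periodic: after a pre-period of length 1 it cycles with period 4.
For j ≥ 2, a(j) depends only on (j - 2) mod 4. (188 - 2) mod 4 = 2, so a(188) = a(4) = 26.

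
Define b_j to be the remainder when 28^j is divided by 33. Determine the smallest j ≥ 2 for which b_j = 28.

Computing terms: b_1 = 28; b_2 = 25; b_3 = 7; b_4 = 31; b_5 = 10; b_6 = 16; b_7 = 19; b_8 = 4; b_9 = 13; b_{10} = 1; b_{11} = 28.
The sequence repeats with period 10.
The value 28 next appears (with j ≥ 2) at b_{11}.

11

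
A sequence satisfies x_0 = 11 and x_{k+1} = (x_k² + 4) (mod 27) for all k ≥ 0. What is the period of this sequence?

9

Computing terms: x_0 = 11,  x_1 = 17,  x_2 = 23,  x_3 = 20,  x_4 = 26,  x_5 = 5,  x_6 = 2,  x_7 = 8,  x_8 = 14,  x_9 = 11.
The sequence repeats with period 9.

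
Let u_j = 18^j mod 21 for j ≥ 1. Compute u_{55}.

18

u_1 = 18, u_2 = 9, u_3 = 15, u_4 = 18.
The sequence repeats with period 3.
(55 - 1) mod 3 = 0, so u_{55} = u_1 = 18.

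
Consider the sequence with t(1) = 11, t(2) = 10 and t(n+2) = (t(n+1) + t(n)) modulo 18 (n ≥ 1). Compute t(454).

5

Listing terms: t(1) = 11,  t(2) = 10,  t(3) = 3,  t(4) = 13,  t(5) = 16,  t(6) = 11,  t(7) = 9,  t(8) = 2,  t(9) = 11,  t(10) = 13,  t(11) = 6,  t(12) = 1,  t(13) = 7,  t(14) = 8,  t(15) = 15,  t(16) = 5,  t(17) = 2,  t(18) = 7,  t(19) = 9,  t(20) = 16,  t(21) = 7,  t(22) = 5,  t(23) = 12,  t(24) = 17,  t(25) = 11,  t(26) = 10.
The sequence repeats with period 24.
(454 - 1) mod 24 = 21, so t(454) = t(22) = 5.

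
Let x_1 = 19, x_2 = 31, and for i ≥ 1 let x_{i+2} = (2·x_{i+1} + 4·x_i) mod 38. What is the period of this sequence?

18

Listing terms: x_1 = 19; x_2 = 31; x_3 = 24; x_4 = 20; x_5 = 22; x_6 = 10; x_7 = 32; x_8 = 28; x_9 = 32; x_{10} = 24; x_{11} = 24; x_{12} = 30; x_{13} = 4; x_{14} = 14; x_{15} = 6; x_{16} = 30; x_{17} = 8; x_{18} = 22; x_{19} = 0; x_{20} = 12; x_{21} = 24; x_{22} = 20.
Since (x_{21}, x_{22}) = (x_3, x_4) = (24, 20) (two consecutive terms determine the rest), the sequence is eventually periodic: after a pre-period of length 2 it cycles with period 18.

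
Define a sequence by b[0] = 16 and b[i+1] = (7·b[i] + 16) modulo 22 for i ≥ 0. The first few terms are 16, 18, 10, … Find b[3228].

4

Computing terms: b[0] = 16, b[1] = 18, b[2] = 10, b[3] = 20, b[4] = 2, b[5] = 8, b[6] = 6, b[7] = 14, b[8] = 4, b[9] = 0, b[10] = 16.
The sequence repeats with period 10.
(3228 - 0) mod 10 = 8, so b[3228] = b[8] = 4.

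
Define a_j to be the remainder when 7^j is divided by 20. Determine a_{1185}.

7

Listing terms: a_0 = 1; a_1 = 7; a_2 = 9; a_3 = 3; a_4 = 1.
Since a_4 = a_0 = 1, the sequence is periodic with period 4.
So a_{1185} = a_{0 + ((1185-0) mod 4)} = a_1 = 7.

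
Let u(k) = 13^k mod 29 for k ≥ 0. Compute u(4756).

7

Computing terms: u(0) = 1; u(1) = 13; u(2) = 24; u(3) = 22; u(4) = 25; u(5) = 6; u(6) = 20; u(7) = 28; u(8) = 16; u(9) = 5; u(10) = 7; u(11) = 4; u(12) = 23; u(13) = 9; u(14) = 1.
Since u(14) = u(0) = 1, the sequence is periodic with period 14.
So u(4756) = u(0 + ((4756-0) mod 14)) = u(10) = 7.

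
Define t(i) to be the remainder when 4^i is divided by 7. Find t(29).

Listing terms: t(1) = 4; t(2) = 2; t(3) = 1; t(4) = 4.
Since t(4) = t(1) = 4, the sequence is periodic with period 3.
So t(29) = t(1 + ((29-1) mod 3)) = t(2) = 2.

2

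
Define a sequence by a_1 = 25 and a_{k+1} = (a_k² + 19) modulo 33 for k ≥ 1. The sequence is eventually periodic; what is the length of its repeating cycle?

3

We have a_1 = 25, a_2 = 17, a_3 = 11, a_4 = 8, a_5 = 17.
Since a_5 = a_2 = 17, the sequence is eventually periodic: after a pre-period of length 1 it cycles with period 3.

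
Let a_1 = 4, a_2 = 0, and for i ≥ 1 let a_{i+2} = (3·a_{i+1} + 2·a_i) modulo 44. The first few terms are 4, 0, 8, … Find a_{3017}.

0

We have a_1 = 4; a_2 = 0; a_3 = 8; a_4 = 24; a_5 = 0; a_6 = 4; a_7 = 12; a_8 = 0; a_9 = 24; a_{10} = 28; a_{11} = 0; a_{12} = 12; a_{13} = 36; a_{14} = 0; a_{15} = 28; a_{16} = 40; a_{17} = 0; a_{18} = 36; a_{19} = 20; a_{20} = 0; a_{21} = 40; a_{22} = 32; a_{23} = 0; a_{24} = 20; a_{25} = 16; a_{26} = 0; a_{27} = 32; a_{28} = 8; a_{29} = 0; a_{30} = 16; a_{31} = 4; a_{32} = 0.
The sequence repeats with period 30.
So a_{3017} = a_{1 + ((3017-1) mod 30)} = a_{17} = 0.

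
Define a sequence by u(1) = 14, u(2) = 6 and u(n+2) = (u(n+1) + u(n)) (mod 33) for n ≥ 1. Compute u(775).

Listing terms: u(1) = 14, u(2) = 6, u(3) = 20, u(4) = 26, u(5) = 13, u(6) = 6, u(7) = 19, u(8) = 25, u(9) = 11, u(10) = 3, u(11) = 14, u(12) = 17, u(13) = 31, u(14) = 15, u(15) = 13, u(16) = 28, u(17) = 8, u(18) = 3, u(19) = 11, u(20) = 14, u(21) = 25, u(22) = 6, u(23) = 31, u(24) = 4, u(25) = 2, u(26) = 6, u(27) = 8, u(28) = 14, u(29) = 22, u(30) = 3, u(31) = 25, u(32) = 28, u(33) = 20, u(34) = 15, u(35) = 2, u(36) = 17, u(37) = 19, u(38) = 3, u(39) = 22, u(40) = 25, u(41) = 14, u(42) = 6.
Since (u(41), u(42)) = (u(1), u(2)) = (14, 6) (two consecutive terms determine the rest), the sequence is periodic with period 40.
(775 - 1) mod 40 = 14, so u(775) = u(15) = 13.

13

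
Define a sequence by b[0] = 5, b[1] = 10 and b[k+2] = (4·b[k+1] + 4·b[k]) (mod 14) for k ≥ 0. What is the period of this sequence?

6

b[0] = 5; b[1] = 10; b[2] = 4; b[3] = 0; b[4] = 2; b[5] = 8; b[6] = 12; b[7] = 10; b[8] = 4.
Since (b[7], b[8]) = (b[1], b[2]) = (10, 4) (two consecutive terms determine the rest), the sequence is eventually periodic: after a pre-period of length 1 it cycles with period 6.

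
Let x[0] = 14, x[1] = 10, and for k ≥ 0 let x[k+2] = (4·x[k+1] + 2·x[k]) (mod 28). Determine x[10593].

20

Listing terms: x[0] = 14; x[1] = 10; x[2] = 12; x[3] = 12; x[4] = 16; x[5] = 4; x[6] = 20; x[7] = 4; x[8] = 0; x[9] = 8; x[10] = 4; x[11] = 4; x[12] = 24; x[13] = 20; x[14] = 16; x[15] = 20; x[16] = 0; x[17] = 12; x[18] = 20; x[19] = 20; x[20] = 8; x[21] = 16; x[22] = 24; x[23] = 16; x[24] = 0; x[25] = 4; x[26] = 16; x[27] = 16; x[28] = 12; x[29] = 24; x[30] = 8; x[31] = 24; x[32] = 0; x[33] = 20; x[34] = 24; x[35] = 24; x[36] = 4; x[37] = 8; x[38] = 12; x[39] = 8; x[40] = 0; x[41] = 16; x[42] = 8; x[43] = 8; x[44] = 20; x[45] = 12; x[46] = 4; x[47] = 12; x[48] = 0; x[49] = 24; x[50] = 12; x[51] = 12.
Since (x[50], x[51]) = (x[2], x[3]) = (12, 12) (two consecutive terms determine the rest), the sequence is eventually periodic: after a pre-period of length 2 it cycles with period 48.
For k ≥ 2, x[k] depends only on (k - 2) mod 48. (10593 - 2) mod 48 = 31, so x[10593] = x[33] = 20.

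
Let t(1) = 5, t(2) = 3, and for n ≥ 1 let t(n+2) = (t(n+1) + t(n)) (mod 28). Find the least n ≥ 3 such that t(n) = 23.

8

We have t(1) = 5; t(2) = 3; t(3) = 8; t(4) = 11; t(5) = 19; t(6) = 2; t(7) = 21; t(8) = 23; t(9) = 16; t(10) = 11; t(11) = 27; t(12) = 10; t(13) = 9; t(14) = 19; t(15) = 0; t(16) = 19; t(17) = 19; t(18) = 10; t(19) = 1; t(20) = 11; t(21) = 12; t(22) = 23; t(23) = 7; t(24) = 2; t(25) = 9; t(26) = 11; t(27) = 20; t(28) = 3; t(29) = 23; t(30) = 26; t(31) = 21; t(32) = 19; t(33) = 12; t(34) = 3; t(35) = 15; t(36) = 18; t(37) = 5; t(38) = 23; t(39) = 0; t(40) = 23; t(41) = 23; t(42) = 18; t(43) = 13; t(44) = 3; t(45) = 16; t(46) = 19; t(47) = 7; t(48) = 26; t(49) = 5; t(50) = 3.
Since (t(49), t(50)) = (t(1), t(2)) = (5, 3) (two consecutive terms determine the rest), the sequence is periodic with period 48.
The value 23 first appears (with n ≥ 3) at t(8).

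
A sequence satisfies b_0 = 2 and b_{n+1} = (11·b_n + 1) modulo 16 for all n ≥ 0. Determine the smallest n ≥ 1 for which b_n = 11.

3

Computing terms: b_0 = 2,  b_1 = 7,  b_2 = 14,  b_3 = 11,  b_4 = 10,  b_5 = 15,  b_6 = 6,  b_7 = 3,  b_8 = 2.
Since b_8 = b_0 = 2, the sequence is periodic with period 8.
The value 11 first appears (with n ≥ 1) at b_3.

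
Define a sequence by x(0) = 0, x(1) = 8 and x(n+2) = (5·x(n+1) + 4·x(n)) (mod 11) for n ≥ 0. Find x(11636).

0

x(0) = 0,  x(1) = 8,  x(2) = 7,  x(3) = 1,  x(4) = 0,  x(5) = 4,  x(6) = 9,  x(7) = 6,  x(8) = 0,  x(9) = 2,  x(10) = 10,  x(11) = 3,  x(12) = 0,  x(13) = 1,  x(14) = 5,  x(15) = 7,  x(16) = 0,  x(17) = 6,  x(18) = 8,  x(19) = 9,  x(20) = 0,  x(21) = 3,  x(22) = 4,  x(23) = 10,  x(24) = 0,  x(25) = 7,  x(26) = 2,  x(27) = 5,  x(28) = 0,  x(29) = 9,  x(30) = 1,  x(31) = 8,  x(32) = 0,  x(33) = 10,  x(34) = 6,  x(35) = 4,  x(36) = 0,  x(37) = 5,  x(38) = 3,  x(39) = 2,  x(40) = 0,  x(41) = 8.
The sequence repeats with period 40.
So x(11636) = x(0 + ((11636-0) mod 40)) = x(36) = 0.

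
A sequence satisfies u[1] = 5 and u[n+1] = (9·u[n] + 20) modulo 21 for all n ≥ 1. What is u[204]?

Computing terms: u[1] = 5; u[2] = 2; u[3] = 17; u[4] = 5.
The sequence repeats with period 3.
So u[204] = u[1 + ((204-1) mod 3)] = u[3] = 17.

17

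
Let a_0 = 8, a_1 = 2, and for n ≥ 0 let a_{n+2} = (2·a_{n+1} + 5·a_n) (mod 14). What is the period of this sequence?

24

We have a_0 = 8, a_1 = 2, a_2 = 2, a_3 = 0, a_4 = 10, a_5 = 6, a_6 = 6, a_7 = 0, a_8 = 2, a_9 = 4, a_{10} = 4, a_{11} = 0, a_{12} = 6, a_{13} = 12, a_{14} = 12, a_{15} = 0, a_{16} = 4, a_{17} = 8, a_{18} = 8, a_{19} = 0, a_{20} = 12, a_{21} = 10, a_{22} = 10, a_{23} = 0, a_{24} = 8, a_{25} = 2.
Since (a_{24}, a_{25}) = (a_0, a_1) = (8, 2) (two consecutive terms determine the rest), the sequence is periodic with period 24.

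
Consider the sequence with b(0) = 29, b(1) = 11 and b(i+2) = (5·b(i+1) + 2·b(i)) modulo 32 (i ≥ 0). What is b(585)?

3

Computing terms: b(0) = 29,  b(1) = 11,  b(2) = 17,  b(3) = 11,  b(4) = 25,  b(5) = 19,  b(6) = 17,  b(7) = 27,  b(8) = 9,  b(9) = 3,  b(10) = 1,  b(11) = 11,  b(12) = 25.
Since (b(11), b(12)) = (b(3), b(4)) = (11, 25) (two consecutive terms determine the rest), the sequence is eventually periodic: after a pre-period of length 3 it cycles with period 8.
For i ≥ 3, b(i) depends only on (i - 3) mod 8. (585 - 3) mod 8 = 6, so b(585) = b(9) = 3.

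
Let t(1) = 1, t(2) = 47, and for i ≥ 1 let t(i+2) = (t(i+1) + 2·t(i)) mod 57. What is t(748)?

Computing terms: t(1) = 1; t(2) = 47; t(3) = 49; t(4) = 29; t(5) = 13; t(6) = 14; t(7) = 40; t(8) = 11; t(9) = 34; t(10) = 56; t(11) = 10; t(12) = 8; t(13) = 28; t(14) = 44; t(15) = 43; t(16) = 17; t(17) = 46; t(18) = 23; t(19) = 1; t(20) = 47.
Since (t(19), t(20)) = (t(1), t(2)) = (1, 47) (two consecutive terms determine the rest), the sequence is periodic with period 18.
So t(748) = t(1 + ((748-1) mod 18)) = t(10) = 56.

56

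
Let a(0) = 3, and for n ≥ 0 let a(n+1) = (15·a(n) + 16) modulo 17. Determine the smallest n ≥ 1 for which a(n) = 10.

1

Listing terms: a(0) = 3; a(1) = 10; a(2) = 13; a(3) = 7; a(4) = 2; a(5) = 12; a(6) = 9; a(7) = 15; a(8) = 3.
The sequence repeats with period 8.
The value 10 first appears (with n ≥ 1) at a(1).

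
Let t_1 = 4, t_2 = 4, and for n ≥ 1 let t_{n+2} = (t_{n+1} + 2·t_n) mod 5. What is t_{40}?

0

We have t_1 = 4; t_2 = 4; t_3 = 2; t_4 = 0; t_5 = 4; t_6 = 4.
The sequence repeats with period 4.
So t_{40} = t_{1 + ((40-1) mod 4)} = t_4 = 0.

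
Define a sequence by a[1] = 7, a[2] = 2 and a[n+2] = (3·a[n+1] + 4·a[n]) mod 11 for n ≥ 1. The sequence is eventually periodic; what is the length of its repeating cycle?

10

a[1] = 7,  a[2] = 2,  a[3] = 1,  a[4] = 0,  a[5] = 4,  a[6] = 1,  a[7] = 8,  a[8] = 6,  a[9] = 6,  a[10] = 9,  a[11] = 7,  a[12] = 2.
The sequence repeats with period 10.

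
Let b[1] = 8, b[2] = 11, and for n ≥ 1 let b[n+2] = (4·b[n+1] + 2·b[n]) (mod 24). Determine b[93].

Listing terms: b[1] = 8, b[2] = 11, b[3] = 12, b[4] = 22, b[5] = 16, b[6] = 12, b[7] = 8, b[8] = 8, b[9] = 0, b[10] = 16, b[11] = 16, b[12] = 0, b[13] = 8, b[14] = 8.
Since (b[13], b[14]) = (b[7], b[8]) = (8, 8) (two consecutive terms determine the rest), the sequence is eventually periodic: after a pre-period of length 6 it cycles with period 6.
For n ≥ 7, b[n] depends only on (n - 7) mod 6. (93 - 7) mod 6 = 2, so b[93] = b[9] = 0.

0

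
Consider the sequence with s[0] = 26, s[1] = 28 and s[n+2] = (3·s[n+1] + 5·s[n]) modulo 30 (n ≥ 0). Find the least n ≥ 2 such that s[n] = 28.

5

We have s[0] = 26; s[1] = 28; s[2] = 4; s[3] = 2; s[4] = 26; s[5] = 28.
The sequence repeats with period 4.
The value 28 next appears (with n ≥ 2) at s[5].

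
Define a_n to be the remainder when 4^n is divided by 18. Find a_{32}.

Computing terms: a_1 = 4; a_2 = 16; a_3 = 10; a_4 = 4.
The sequence repeats with period 3.
(32 - 1) mod 3 = 1, so a_{32} = a_2 = 16.

16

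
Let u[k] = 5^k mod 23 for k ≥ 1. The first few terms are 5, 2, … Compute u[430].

18

We have u[1] = 5, u[2] = 2, u[3] = 10, u[4] = 4, u[5] = 20, u[6] = 8, u[7] = 17, u[8] = 16, u[9] = 11, u[10] = 9, u[11] = 22, u[12] = 18, u[13] = 21, u[14] = 13, u[15] = 19, u[16] = 3, u[17] = 15, u[18] = 6, u[19] = 7, u[20] = 12, u[21] = 14, u[22] = 1, u[23] = 5.
The sequence repeats with period 22.
(430 - 1) mod 22 = 11, so u[430] = u[12] = 18.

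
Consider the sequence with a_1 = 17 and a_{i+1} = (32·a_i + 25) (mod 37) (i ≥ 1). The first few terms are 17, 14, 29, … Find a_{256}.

Listing terms: a_1 = 17,  a_2 = 14,  a_3 = 29,  a_4 = 28,  a_5 = 33,  a_6 = 8,  a_7 = 22,  a_8 = 26,  a_9 = 6,  a_{10} = 32,  a_{11} = 13,  a_{12} = 34,  a_{13} = 3,  a_{14} = 10,  a_{15} = 12,  a_{16} = 2,  a_{17} = 15,  a_{18} = 24,  a_{19} = 16,  a_{20} = 19,  a_{21} = 4,  a_{22} = 5,  a_{23} = 0,  a_{24} = 25,  a_{25} = 11,  a_{26} = 7,  a_{27} = 27,  a_{28} = 1,  a_{29} = 20,  a_{30} = 36,  a_{31} = 30,  a_{32} = 23,  a_{33} = 21,  a_{34} = 31,  a_{35} = 18,  a_{36} = 9,  a_{37} = 17.
The sequence repeats with period 36.
So a_{256} = a_{1 + ((256-1) mod 36)} = a_4 = 28.

28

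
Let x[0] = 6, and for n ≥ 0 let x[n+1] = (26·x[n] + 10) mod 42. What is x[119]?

We have x[0] = 6,  x[1] = 40,  x[2] = 0,  x[3] = 10,  x[4] = 18,  x[5] = 16,  x[6] = 6.
Since x[6] = x[0] = 6, the sequence is periodic with period 6.
So x[119] = x[0 + ((119-0) mod 6)] = x[5] = 16.

16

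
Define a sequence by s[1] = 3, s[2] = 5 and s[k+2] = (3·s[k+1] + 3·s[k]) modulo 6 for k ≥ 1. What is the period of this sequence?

Computing terms: s[1] = 3, s[2] = 5, s[3] = 0, s[4] = 3, s[5] = 3, s[6] = 0, s[7] = 3.
Since (s[6], s[7]) = (s[3], s[4]) = (0, 3) (two consecutive terms determine the rest), the sequence is eventually periodic: after a pre-period of length 2 it cycles with period 3.

3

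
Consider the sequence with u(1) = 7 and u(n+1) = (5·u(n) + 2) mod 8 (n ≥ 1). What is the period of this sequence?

We have u(1) = 7; u(2) = 5; u(3) = 3; u(4) = 1; u(5) = 7.
Since u(5) = u(1) = 7, the sequence is periodic with period 4.

4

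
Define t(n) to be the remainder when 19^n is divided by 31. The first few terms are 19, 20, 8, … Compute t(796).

19

We have t(1) = 19, t(2) = 20, t(3) = 8, t(4) = 28, t(5) = 5, t(6) = 2, t(7) = 7, t(8) = 9, t(9) = 16, t(10) = 25, t(11) = 10, t(12) = 4, t(13) = 14, t(14) = 18, t(15) = 1, t(16) = 19.
The sequence repeats with period 15.
(796 - 1) mod 15 = 0, so t(796) = t(1) = 19.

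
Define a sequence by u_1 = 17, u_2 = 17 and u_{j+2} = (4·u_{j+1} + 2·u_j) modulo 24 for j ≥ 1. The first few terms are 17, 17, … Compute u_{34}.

16

We have u_1 = 17; u_2 = 17; u_3 = 6; u_4 = 10; u_5 = 4; u_6 = 12; u_7 = 8; u_8 = 8; u_9 = 0; u_{10} = 16; u_{11} = 16; u_{12} = 0; u_{13} = 8; u_{14} = 8.
Since (u_{13}, u_{14}) = (u_7, u_8) = (8, 8) (two consecutive terms determine the rest), the sequence is eventually periodic: after a pre-period of length 6 it cycles with period 6.
For j ≥ 7, u_j depends only on (j - 7) mod 6. (34 - 7) mod 6 = 3, so u_{34} = u_{10} = 16.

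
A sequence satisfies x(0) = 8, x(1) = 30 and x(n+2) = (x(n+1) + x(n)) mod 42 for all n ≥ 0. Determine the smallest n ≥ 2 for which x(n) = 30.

17

x(0) = 8,  x(1) = 30,  x(2) = 38,  x(3) = 26,  x(4) = 22,  x(5) = 6,  x(6) = 28,  x(7) = 34,  x(8) = 20,  x(9) = 12,  x(10) = 32,  x(11) = 2,  x(12) = 34,  x(13) = 36,  x(14) = 28,  x(15) = 22,  x(16) = 8,  x(17) = 30.
Since (x(16), x(17)) = (x(0), x(1)) = (8, 30) (two consecutive terms determine the rest), the sequence is periodic with period 16.
The value 30 next appears (with n ≥ 2) at x(17).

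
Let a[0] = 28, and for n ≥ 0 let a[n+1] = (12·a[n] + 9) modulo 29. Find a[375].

4

We have a[0] = 28,  a[1] = 26,  a[2] = 2,  a[3] = 4,  a[4] = 28.
Since a[4] = a[0] = 28, the sequence is periodic with period 4.
So a[375] = a[0 + ((375-0) mod 4)] = a[3] = 4.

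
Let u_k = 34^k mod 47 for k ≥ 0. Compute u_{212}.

7

u_0 = 1, u_1 = 34, u_2 = 28, u_3 = 12, u_4 = 32, u_5 = 7, u_6 = 3, u_7 = 8, u_8 = 37, u_9 = 36, u_{10} = 2, u_{11} = 21, u_{12} = 9, u_{13} = 24, u_{14} = 17, u_{15} = 14, u_{16} = 6, u_{17} = 16, u_{18} = 27, u_{19} = 25, u_{20} = 4, u_{21} = 42, u_{22} = 18, u_{23} = 1.
The sequence repeats with period 23.
(212 - 0) mod 23 = 5, so u_{212} = u_5 = 7.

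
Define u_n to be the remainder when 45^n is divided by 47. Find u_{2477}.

29

Computing terms: u_1 = 45,  u_2 = 4,  u_3 = 39,  u_4 = 16,  u_5 = 15,  u_6 = 17,  u_7 = 13,  u_8 = 21,  u_9 = 5,  u_{10} = 37,  u_{11} = 20,  u_{12} = 7,  u_{13} = 33,  u_{14} = 28,  u_{15} = 38,  u_{16} = 18,  u_{17} = 11,  u_{18} = 25,  u_{19} = 44,  u_{20} = 6,  u_{21} = 35,  u_{22} = 24,  u_{23} = 46,  u_{24} = 2,  u_{25} = 43,  u_{26} = 8,  u_{27} = 31,  u_{28} = 32,  u_{29} = 30,  u_{30} = 34,  u_{31} = 26,  u_{32} = 42,  u_{33} = 10,  u_{34} = 27,  u_{35} = 40,  u_{36} = 14,  u_{37} = 19,  u_{38} = 9,  u_{39} = 29,  u_{40} = 36,  u_{41} = 22,  u_{42} = 3,  u_{43} = 41,  u_{44} = 12,  u_{45} = 23,  u_{46} = 1,  u_{47} = 45.
The sequence repeats with period 46.
So u_{2477} = u_{1 + ((2477-1) mod 46)} = u_{39} = 29.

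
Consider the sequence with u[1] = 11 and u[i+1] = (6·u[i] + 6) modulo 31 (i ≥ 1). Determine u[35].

0

We have u[1] = 11,  u[2] = 10,  u[3] = 4,  u[4] = 30,  u[5] = 0,  u[6] = 6,  u[7] = 11.
The sequence repeats with period 6.
(35 - 1) mod 6 = 4, so u[35] = u[5] = 0.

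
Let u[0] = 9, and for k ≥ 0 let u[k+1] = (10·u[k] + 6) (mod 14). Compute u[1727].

8

Computing terms: u[0] = 9, u[1] = 12, u[2] = 0, u[3] = 6, u[4] = 10, u[5] = 8, u[6] = 2, u[7] = 12.
Since u[7] = u[1] = 12, the sequence is eventually periodic: after a pre-period of length 1 it cycles with period 6.
For k ≥ 1, u[k] depends only on (k - 1) mod 6. (1727 - 1) mod 6 = 4, so u[1727] = u[5] = 8.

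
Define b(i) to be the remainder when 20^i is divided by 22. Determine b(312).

b(0) = 1,  b(1) = 20,  b(2) = 4,  b(3) = 14,  b(4) = 16,  b(5) = 12,  b(6) = 20.
Since b(6) = b(1) = 20, the sequence is eventually periodic: after a pre-period of length 1 it cycles with period 5.
For i ≥ 1, b(i) depends only on (i - 1) mod 5. (312 - 1) mod 5 = 1, so b(312) = b(2) = 4.

4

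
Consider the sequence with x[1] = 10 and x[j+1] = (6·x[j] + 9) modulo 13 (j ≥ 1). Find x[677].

3

x[1] = 10; x[2] = 4; x[3] = 7; x[4] = 12; x[5] = 3; x[6] = 1; x[7] = 2; x[8] = 8; x[9] = 5; x[10] = 0; x[11] = 9; x[12] = 11; x[13] = 10.
Since x[13] = x[1] = 10, the sequence is periodic with period 12.
(677 - 1) mod 12 = 4, so x[677] = x[5] = 3.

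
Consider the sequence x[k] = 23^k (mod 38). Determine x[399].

7

We have x[1] = 23; x[2] = 35; x[3] = 7; x[4] = 9; x[5] = 17; x[6] = 11; x[7] = 25; x[8] = 5; x[9] = 1; x[10] = 23.
The sequence repeats with period 9.
(399 - 1) mod 9 = 2, so x[399] = x[3] = 7.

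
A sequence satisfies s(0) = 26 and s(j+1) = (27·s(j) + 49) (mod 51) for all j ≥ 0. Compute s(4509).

s(0) = 26,  s(1) = 37,  s(2) = 28,  s(3) = 40,  s(4) = 7,  s(5) = 34,  s(6) = 49,  s(7) = 46,  s(8) = 16,  s(9) = 22,  s(10) = 31,  s(11) = 19,  s(12) = 1,  s(13) = 25,  s(14) = 10,  s(15) = 13,  s(16) = 43,  s(17) = 37.
Since s(17) = s(1) = 37, the sequence is eventually periodic: after a pre-period of length 1 it cycles with period 16.
For j ≥ 1, s(j) depends only on (j - 1) mod 16. (4509 - 1) mod 16 = 12, so s(4509) = s(13) = 25.

25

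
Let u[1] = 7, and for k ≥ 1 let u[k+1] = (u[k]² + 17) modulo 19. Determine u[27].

3

Listing terms: u[1] = 7; u[2] = 9; u[3] = 3; u[4] = 7.
Since u[4] = u[1] = 7, the sequence is periodic with period 3.
(27 - 1) mod 3 = 2, so u[27] = u[3] = 3.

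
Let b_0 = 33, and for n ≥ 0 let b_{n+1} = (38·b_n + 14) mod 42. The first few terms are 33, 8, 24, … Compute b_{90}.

12

We have b_0 = 33,  b_1 = 8,  b_2 = 24,  b_3 = 2,  b_4 = 6,  b_5 = 32,  b_6 = 12,  b_7 = 8.
Since b_7 = b_1 = 8, the sequence is eventually periodic: after a pre-period of length 1 it cycles with period 6.
For n ≥ 1, b_n depends only on (n - 1) mod 6. (90 - 1) mod 6 = 5, so b_{90} = b_6 = 12.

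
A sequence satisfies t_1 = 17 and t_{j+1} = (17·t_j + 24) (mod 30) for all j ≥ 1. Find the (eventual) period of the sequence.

Listing terms: t_1 = 17, t_2 = 13, t_3 = 5, t_4 = 19, t_5 = 17.
Since t_5 = t_1 = 17, the sequence is periodic with period 4.

4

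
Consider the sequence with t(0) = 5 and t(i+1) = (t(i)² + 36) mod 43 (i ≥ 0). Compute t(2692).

t(0) = 5,  t(1) = 18,  t(2) = 16,  t(3) = 34,  t(4) = 31,  t(5) = 8,  t(6) = 14,  t(7) = 17,  t(8) = 24,  t(9) = 10,  t(10) = 7,  t(11) = 42,  t(12) = 37,  t(13) = 29,  t(14) = 17.
Since t(14) = t(7) = 17, the sequence is eventually periodic: after a pre-period of length 7 it cycles with period 7.
For i ≥ 7, t(i) depends only on (i - 7) mod 7. (2692 - 7) mod 7 = 4, so t(2692) = t(11) = 42.

42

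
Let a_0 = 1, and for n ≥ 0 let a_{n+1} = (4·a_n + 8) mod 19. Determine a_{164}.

18

Computing terms: a_0 = 1,  a_1 = 12,  a_2 = 18,  a_3 = 4,  a_4 = 5,  a_5 = 9,  a_6 = 6,  a_7 = 13,  a_8 = 3,  a_9 = 1.
Since a_9 = a_0 = 1, the sequence is periodic with period 9.
So a_{164} = a_{0 + ((164-0) mod 9)} = a_2 = 18.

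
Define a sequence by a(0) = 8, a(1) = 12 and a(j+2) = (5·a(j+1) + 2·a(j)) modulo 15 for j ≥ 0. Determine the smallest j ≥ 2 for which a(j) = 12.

4

Computing terms: a(0) = 8; a(1) = 12; a(2) = 1; a(3) = 14; a(4) = 12; a(5) = 13; a(6) = 14; a(7) = 6; a(8) = 13; a(9) = 2; a(10) = 6; a(11) = 4; a(12) = 2; a(13) = 3; a(14) = 4; a(15) = 11; a(16) = 3; a(17) = 7; a(18) = 11; a(19) = 9; a(20) = 7; a(21) = 8; a(22) = 9; a(23) = 1; a(24) = 8; a(25) = 12.
The sequence repeats with period 24.
The value 12 first appears (with j ≥ 2) at a(4).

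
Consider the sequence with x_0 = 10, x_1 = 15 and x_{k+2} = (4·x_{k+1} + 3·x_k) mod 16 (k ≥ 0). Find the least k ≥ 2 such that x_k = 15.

9

x_0 = 10; x_1 = 15; x_2 = 10; x_3 = 5; x_4 = 2; x_5 = 7; x_6 = 2; x_7 = 13; x_8 = 10; x_9 = 15.
Since (x_8, x_9) = (x_0, x_1) = (10, 15) (two consecutive terms determine the rest), the sequence is periodic with period 8.
The value 15 next appears (with k ≥ 2) at x_9.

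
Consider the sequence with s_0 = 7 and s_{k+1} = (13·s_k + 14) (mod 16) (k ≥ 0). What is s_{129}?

9

Computing terms: s_0 = 7, s_1 = 9, s_2 = 3, s_3 = 5, s_4 = 15, s_5 = 1, s_6 = 11, s_7 = 13, s_8 = 7.
The sequence repeats with period 8.
So s_{129} = s_{0 + ((129-0) mod 8)} = s_1 = 9.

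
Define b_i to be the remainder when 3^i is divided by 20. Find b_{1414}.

9

b_1 = 3; b_2 = 9; b_3 = 7; b_4 = 1; b_5 = 3.
Since b_5 = b_1 = 3, the sequence is periodic with period 4.
(1414 - 1) mod 4 = 1, so b_{1414} = b_2 = 9.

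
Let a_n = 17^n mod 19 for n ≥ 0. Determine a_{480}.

11

Listing terms: a_0 = 1; a_1 = 17; a_2 = 4; a_3 = 11; a_4 = 16; a_5 = 6; a_6 = 7; a_7 = 5; a_8 = 9; a_9 = 1.
Since a_9 = a_0 = 1, the sequence is periodic with period 9.
So a_{480} = a_{0 + ((480-0) mod 9)} = a_3 = 11.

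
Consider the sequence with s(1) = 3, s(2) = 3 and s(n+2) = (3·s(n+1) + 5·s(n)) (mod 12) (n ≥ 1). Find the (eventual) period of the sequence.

Computing terms: s(1) = 3; s(2) = 3; s(3) = 0; s(4) = 3; s(5) = 9; s(6) = 6; s(7) = 3; s(8) = 3.
The sequence repeats with period 6.

6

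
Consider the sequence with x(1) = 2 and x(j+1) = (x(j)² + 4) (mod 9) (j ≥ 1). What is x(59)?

x(1) = 2,  x(2) = 8,  x(3) = 5,  x(4) = 2.
Since x(4) = x(1) = 2, the sequence is periodic with period 3.
(59 - 1) mod 3 = 1, so x(59) = x(2) = 8.

8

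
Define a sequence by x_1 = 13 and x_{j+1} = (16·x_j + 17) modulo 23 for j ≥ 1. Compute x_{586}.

x_1 = 13; x_2 = 18; x_3 = 6; x_4 = 21; x_5 = 8; x_6 = 7; x_7 = 14; x_8 = 11; x_9 = 9; x_{10} = 0; x_{11} = 17; x_{12} = 13.
Since x_{12} = x_1 = 13, the sequence is periodic with period 11.
So x_{586} = x_{1 + ((586-1) mod 11)} = x_3 = 6.

6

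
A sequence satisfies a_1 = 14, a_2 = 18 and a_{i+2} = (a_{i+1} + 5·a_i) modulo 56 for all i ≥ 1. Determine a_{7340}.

a_1 = 14,  a_2 = 18,  a_3 = 32,  a_4 = 10,  a_5 = 2,  a_6 = 52,  a_7 = 6,  a_8 = 42,  a_9 = 16,  a_{10} = 2,  a_{11} = 26,  a_{12} = 36,  a_{13} = 54,  a_{14} = 10,  a_{15} = 0,  a_{16} = 50,  a_{17} = 50,  a_{18} = 20,  a_{19} = 46,  a_{20} = 34,  a_{21} = 40,  a_{22} = 42,  a_{23} = 18,  a_{24} = 4,  a_{25} = 38,  a_{26} = 2,  a_{27} = 24,  a_{28} = 34,  a_{29} = 42,  a_{30} = 44,  a_{31} = 30,  a_{32} = 26,  a_{33} = 8,  a_{34} = 26,  a_{35} = 10,  a_{36} = 28,  a_{37} = 22,  a_{38} = 50,  a_{39} = 48,  a_{40} = 18,  a_{41} = 34,  a_{42} = 12,  a_{43} = 14,  a_{44} = 18.
Since (a_{43}, a_{44}) = (a_1, a_2) = (14, 18) (two consecutive terms determine the rest), the sequence is periodic with period 42.
(7340 - 1) mod 42 = 31, so a_{7340} = a_{32} = 26.

26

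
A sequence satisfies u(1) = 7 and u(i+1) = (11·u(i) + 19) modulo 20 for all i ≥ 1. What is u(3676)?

12

Computing terms: u(1) = 7,  u(2) = 16,  u(3) = 15,  u(4) = 4,  u(5) = 3,  u(6) = 12,  u(7) = 11,  u(8) = 0,  u(9) = 19,  u(10) = 8,  u(11) = 7.
Since u(11) = u(1) = 7, the sequence is periodic with period 10.
So u(3676) = u(1 + ((3676-1) mod 10)) = u(6) = 12.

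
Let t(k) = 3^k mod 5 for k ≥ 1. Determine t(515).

2

Computing terms: t(1) = 3, t(2) = 4, t(3) = 2, t(4) = 1, t(5) = 3.
Since t(5) = t(1) = 3, the sequence is periodic with period 4.
(515 - 1) mod 4 = 2, so t(515) = t(3) = 2.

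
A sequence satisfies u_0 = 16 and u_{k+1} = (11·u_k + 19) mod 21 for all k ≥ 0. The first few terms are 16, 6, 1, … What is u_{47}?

15

u_0 = 16,  u_1 = 6,  u_2 = 1,  u_3 = 9,  u_4 = 13,  u_5 = 15,  u_6 = 16.
Since u_6 = u_0 = 16, the sequence is periodic with period 6.
(47 - 0) mod 6 = 5, so u_{47} = u_5 = 15.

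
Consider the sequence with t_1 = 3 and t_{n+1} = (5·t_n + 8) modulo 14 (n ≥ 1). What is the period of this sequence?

6

Computing terms: t_1 = 3, t_2 = 9, t_3 = 11, t_4 = 7, t_5 = 1, t_6 = 13, t_7 = 3.
Since t_7 = t_1 = 3, the sequence is periodic with period 6.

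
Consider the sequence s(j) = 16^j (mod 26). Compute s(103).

16

Listing terms: s(0) = 1; s(1) = 16; s(2) = 22; s(3) = 14; s(4) = 16.
Since s(4) = s(1) = 16, the sequence is eventually periodic: after a pre-period of length 1 it cycles with period 3.
For j ≥ 1, s(j) depends only on (j - 1) mod 3. (103 - 1) mod 3 = 0, so s(103) = s(1) = 16.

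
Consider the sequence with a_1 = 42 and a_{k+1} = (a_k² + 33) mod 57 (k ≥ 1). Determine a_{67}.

21

We have a_1 = 42, a_2 = 30, a_3 = 21, a_4 = 18, a_5 = 15, a_6 = 30.
Since a_6 = a_2 = 30, the sequence is eventually periodic: after a pre-period of length 1 it cycles with period 4.
For k ≥ 2, a_k depends only on (k - 2) mod 4. (67 - 2) mod 4 = 1, so a_{67} = a_3 = 21.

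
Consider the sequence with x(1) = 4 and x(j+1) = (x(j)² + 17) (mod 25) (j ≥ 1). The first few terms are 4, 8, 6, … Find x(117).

Listing terms: x(1) = 4,  x(2) = 8,  x(3) = 6,  x(4) = 3,  x(5) = 1,  x(6) = 18,  x(7) = 16,  x(8) = 23,  x(9) = 21,  x(10) = 8.
Since x(10) = x(2) = 8, the sequence is eventually periodic: after a pre-period of length 1 it cycles with period 8.
For j ≥ 2, x(j) depends only on (j - 2) mod 8. (117 - 2) mod 8 = 3, so x(117) = x(5) = 1.

1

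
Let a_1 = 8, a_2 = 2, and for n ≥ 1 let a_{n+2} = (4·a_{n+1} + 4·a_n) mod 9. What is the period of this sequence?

24

Listing terms: a_1 = 8, a_2 = 2, a_3 = 4, a_4 = 6, a_5 = 4, a_6 = 4, a_7 = 5, a_8 = 0, a_9 = 2, a_{10} = 8, a_{11} = 4, a_{12} = 3, a_{13} = 1, a_{14} = 7, a_{15} = 5, a_{16} = 3, a_{17} = 5, a_{18} = 5, a_{19} = 4, a_{20} = 0, a_{21} = 7, a_{22} = 1, a_{23} = 5, a_{24} = 6, a_{25} = 8, a_{26} = 2.
Since (a_{25}, a_{26}) = (a_1, a_2) = (8, 2) (two consecutive terms determine the rest), the sequence is periodic with period 24.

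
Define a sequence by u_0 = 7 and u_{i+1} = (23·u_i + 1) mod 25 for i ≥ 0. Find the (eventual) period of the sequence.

4

u_0 = 7,  u_1 = 12,  u_2 = 2,  u_3 = 22,  u_4 = 7.
Since u_4 = u_0 = 7, the sequence is periodic with period 4.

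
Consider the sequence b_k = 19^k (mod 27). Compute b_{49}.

b_1 = 19, b_2 = 10, b_3 = 1, b_4 = 19.
Since b_4 = b_1 = 19, the sequence is periodic with period 3.
So b_{49} = b_{1 + ((49-1) mod 3)} = b_1 = 19.

19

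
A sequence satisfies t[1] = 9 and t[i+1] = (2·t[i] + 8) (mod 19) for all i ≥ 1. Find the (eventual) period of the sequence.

t[1] = 9,  t[2] = 7,  t[3] = 3,  t[4] = 14,  t[5] = 17,  t[6] = 4,  t[7] = 16,  t[8] = 2,  t[9] = 12,  t[10] = 13,  t[11] = 15,  t[12] = 0,  t[13] = 8,  t[14] = 5,  t[15] = 18,  t[16] = 6,  t[17] = 1,  t[18] = 10,  t[19] = 9.
The sequence repeats with period 18.

18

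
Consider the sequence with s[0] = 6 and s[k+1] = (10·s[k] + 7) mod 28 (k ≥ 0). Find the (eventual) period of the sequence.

6

We have s[0] = 6; s[1] = 11; s[2] = 5; s[3] = 1; s[4] = 17; s[5] = 9; s[6] = 13; s[7] = 25; s[8] = 5.
Since s[8] = s[2] = 5, the sequence is eventually periodic: after a pre-period of length 2 it cycles with period 6.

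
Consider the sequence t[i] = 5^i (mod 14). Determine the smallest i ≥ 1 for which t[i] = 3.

5

t[0] = 1,  t[1] = 5,  t[2] = 11,  t[3] = 13,  t[4] = 9,  t[5] = 3,  t[6] = 1.
The sequence repeats with period 6.
The value 3 first appears (with i ≥ 1) at t[5].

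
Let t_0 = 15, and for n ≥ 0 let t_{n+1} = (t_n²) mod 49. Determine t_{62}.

8

Computing terms: t_0 = 15,  t_1 = 29,  t_2 = 8,  t_3 = 15.
Since t_3 = t_0 = 15, the sequence is periodic with period 3.
So t_{62} = t_{0 + ((62-0) mod 3)} = t_2 = 8.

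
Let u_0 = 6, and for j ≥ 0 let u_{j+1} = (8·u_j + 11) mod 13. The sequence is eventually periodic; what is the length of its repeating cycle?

4

u_0 = 6; u_1 = 7; u_2 = 2; u_3 = 1; u_4 = 6.
Since u_4 = u_0 = 6, the sequence is periodic with period 4.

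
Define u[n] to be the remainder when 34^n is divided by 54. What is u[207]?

28

u[0] = 1,  u[1] = 34,  u[2] = 22,  u[3] = 46,  u[4] = 52,  u[5] = 40,  u[6] = 10,  u[7] = 16,  u[8] = 4,  u[9] = 28,  u[10] = 34.
Since u[10] = u[1] = 34, the sequence is eventually periodic: after a pre-period of length 1 it cycles with period 9.
For n ≥ 1, u[n] depends only on (n - 1) mod 9. (207 - 1) mod 9 = 8, so u[207] = u[9] = 28.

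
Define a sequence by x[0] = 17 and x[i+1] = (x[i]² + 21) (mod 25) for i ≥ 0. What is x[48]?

We have x[0] = 17, x[1] = 10, x[2] = 21, x[3] = 12, x[4] = 15, x[5] = 21.
Since x[5] = x[2] = 21, the sequence is eventually periodic: after a pre-period of length 2 it cycles with period 3.
For i ≥ 2, x[i] depends only on (i - 2) mod 3. (48 - 2) mod 3 = 1, so x[48] = x[3] = 12.

12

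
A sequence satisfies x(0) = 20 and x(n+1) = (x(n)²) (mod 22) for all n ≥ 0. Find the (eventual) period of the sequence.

Listing terms: x(0) = 20,  x(1) = 4,  x(2) = 16,  x(3) = 14,  x(4) = 20.
Since x(4) = x(0) = 20, the sequence is periodic with period 4.

4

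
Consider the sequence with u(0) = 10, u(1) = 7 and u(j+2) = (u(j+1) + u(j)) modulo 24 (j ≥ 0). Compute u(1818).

Computing terms: u(0) = 10, u(1) = 7, u(2) = 17, u(3) = 0, u(4) = 17, u(5) = 17, u(6) = 10, u(7) = 3, u(8) = 13, u(9) = 16, u(10) = 5, u(11) = 21, u(12) = 2, u(13) = 23, u(14) = 1, u(15) = 0, u(16) = 1, u(17) = 1, u(18) = 2, u(19) = 3, u(20) = 5, u(21) = 8, u(22) = 13, u(23) = 21, u(24) = 10, u(25) = 7.
The sequence repeats with period 24.
So u(1818) = u(0 + ((1818-0) mod 24)) = u(18) = 2.

2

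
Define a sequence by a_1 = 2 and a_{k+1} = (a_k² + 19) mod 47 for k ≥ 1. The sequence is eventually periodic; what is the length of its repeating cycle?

a_1 = 2, a_2 = 23, a_3 = 31, a_4 = 40, a_5 = 21, a_6 = 37, a_7 = 25, a_8 = 33, a_9 = 27, a_{10} = 43, a_{11} = 35, a_{12} = 22, a_{13} = 33.
Since a_{13} = a_8 = 33, the sequence is eventually periodic: after a pre-period of length 7 it cycles with period 5.

5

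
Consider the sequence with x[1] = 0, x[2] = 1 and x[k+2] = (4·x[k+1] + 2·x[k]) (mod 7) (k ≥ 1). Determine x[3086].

Listing terms: x[1] = 0,  x[2] = 1,  x[3] = 4,  x[4] = 4,  x[5] = 3,  x[6] = 6,  x[7] = 2,  x[8] = 6,  x[9] = 0,  x[10] = 5,  x[11] = 6,  x[12] = 6,  x[13] = 1,  x[14] = 2,  x[15] = 3,  x[16] = 2,  x[17] = 0,  x[18] = 4,  x[19] = 2,  x[20] = 2,  x[21] = 5,  x[22] = 3,  x[23] = 1,  x[24] = 3,  x[25] = 0,  x[26] = 6,  x[27] = 3,  x[28] = 3,  x[29] = 4,  x[30] = 1,  x[31] = 5,  x[32] = 1,  x[33] = 0,  x[34] = 2,  x[35] = 1,  x[36] = 1,  x[37] = 6,  x[38] = 5,  x[39] = 4,  x[40] = 5,  x[41] = 0,  x[42] = 3,  x[43] = 5,  x[44] = 5,  x[45] = 2,  x[46] = 4,  x[47] = 6,  x[48] = 4,  x[49] = 0,  x[50] = 1.
Since (x[49], x[50]) = (x[1], x[2]) = (0, 1) (two consecutive terms determine the rest), the sequence is periodic with period 48.
So x[3086] = x[1 + ((3086-1) mod 48)] = x[14] = 2.

2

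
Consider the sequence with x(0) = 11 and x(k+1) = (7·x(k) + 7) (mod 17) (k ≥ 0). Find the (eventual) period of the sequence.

We have x(0) = 11,  x(1) = 16,  x(2) = 0,  x(3) = 7,  x(4) = 5,  x(5) = 8,  x(6) = 12,  x(7) = 6,  x(8) = 15,  x(9) = 10,  x(10) = 9,  x(11) = 2,  x(12) = 4,  x(13) = 1,  x(14) = 14,  x(15) = 3,  x(16) = 11.
Since x(16) = x(0) = 11, the sequence is periodic with period 16.

16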